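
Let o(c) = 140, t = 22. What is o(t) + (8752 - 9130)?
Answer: -238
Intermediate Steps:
o(t) + (8752 - 9130) = 140 + (8752 - 9130) = 140 - 378 = -238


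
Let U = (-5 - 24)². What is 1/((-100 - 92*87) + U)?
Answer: -1/7263 ≈ -0.00013768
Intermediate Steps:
U = 841 (U = (-29)² = 841)
1/((-100 - 92*87) + U) = 1/((-100 - 92*87) + 841) = 1/((-100 - 8004) + 841) = 1/(-8104 + 841) = 1/(-7263) = -1/7263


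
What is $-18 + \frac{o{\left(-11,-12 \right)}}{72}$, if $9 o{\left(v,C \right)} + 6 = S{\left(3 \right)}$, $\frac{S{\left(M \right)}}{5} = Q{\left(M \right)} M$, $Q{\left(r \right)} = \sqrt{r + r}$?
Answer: $- \frac{1945}{108} + \frac{5 \sqrt{6}}{216} \approx -17.953$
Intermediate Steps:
$Q{\left(r \right)} = \sqrt{2} \sqrt{r}$ ($Q{\left(r \right)} = \sqrt{2 r} = \sqrt{2} \sqrt{r}$)
$S{\left(M \right)} = 5 \sqrt{2} M^{\frac{3}{2}}$ ($S{\left(M \right)} = 5 \sqrt{2} \sqrt{M} M = 5 \sqrt{2} M^{\frac{3}{2}}$)
$o{\left(v,C \right)} = - \frac{2}{3} + \frac{5 \sqrt{6}}{3}$ ($o{\left(v,C \right)} = - \frac{2}{3} + \frac{5 \sqrt{2} \cdot 3^{\frac{3}{2}}}{9} = - \frac{2}{3} + \frac{5 \sqrt{2} \cdot 3 \sqrt{3}}{9} = - \frac{2}{3} + \frac{15 \sqrt{6}}{9} = - \frac{2}{3} + \frac{5 \sqrt{6}}{3}$)
$-18 + \frac{o{\left(-11,-12 \right)}}{72} = -18 + \frac{- \frac{2}{3} + \frac{5 \sqrt{6}}{3}}{72} = -18 - \left(\frac{1}{108} - \frac{5 \sqrt{6}}{216}\right) = - \frac{1945}{108} + \frac{5 \sqrt{6}}{216}$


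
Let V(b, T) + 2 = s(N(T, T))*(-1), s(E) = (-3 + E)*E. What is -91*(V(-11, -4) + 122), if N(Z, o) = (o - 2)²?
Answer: 97188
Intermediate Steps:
N(Z, o) = (-2 + o)²
s(E) = E*(-3 + E)
V(b, T) = -2 - (-2 + T)²*(-3 + (-2 + T)²) (V(b, T) = -2 + ((-2 + T)²*(-3 + (-2 + T)²))*(-1) = -2 - (-2 + T)²*(-3 + (-2 + T)²))
-91*(V(-11, -4) + 122) = -91*((-2 + (-2 - 4)²*(3 - (-2 - 4)²)) + 122) = -91*((-2 + (-6)²*(3 - 1*(-6)²)) + 122) = -91*((-2 + 36*(3 - 1*36)) + 122) = -91*((-2 + 36*(3 - 36)) + 122) = -91*((-2 + 36*(-33)) + 122) = -91*((-2 - 1188) + 122) = -91*(-1190 + 122) = -91*(-1068) = 97188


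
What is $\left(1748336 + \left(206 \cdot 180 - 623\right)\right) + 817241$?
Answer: $2602034$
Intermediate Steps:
$\left(1748336 + \left(206 \cdot 180 - 623\right)\right) + 817241 = \left(1748336 + \left(37080 - 623\right)\right) + 817241 = \left(1748336 + 36457\right) + 817241 = 1784793 + 817241 = 2602034$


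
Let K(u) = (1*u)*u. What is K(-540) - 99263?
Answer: 192337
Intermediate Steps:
K(u) = u² (K(u) = u*u = u²)
K(-540) - 99263 = (-540)² - 99263 = 291600 - 99263 = 192337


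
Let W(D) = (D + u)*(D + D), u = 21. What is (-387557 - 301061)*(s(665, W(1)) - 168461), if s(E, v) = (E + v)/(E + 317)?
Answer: 56958346841837/491 ≈ 1.1600e+11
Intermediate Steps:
W(D) = 2*D*(21 + D) (W(D) = (D + 21)*(D + D) = (21 + D)*(2*D) = 2*D*(21 + D))
s(E, v) = (E + v)/(317 + E)
(-387557 - 301061)*(s(665, W(1)) - 168461) = (-387557 - 301061)*((665 + 2*1*(21 + 1))/(317 + 665) - 168461) = -688618*((665 + 2*1*22)/982 - 168461) = -688618*((665 + 44)/982 - 168461) = -688618*((1/982)*709 - 168461) = -688618*(709/982 - 168461) = -688618*(-165427993/982) = 56958346841837/491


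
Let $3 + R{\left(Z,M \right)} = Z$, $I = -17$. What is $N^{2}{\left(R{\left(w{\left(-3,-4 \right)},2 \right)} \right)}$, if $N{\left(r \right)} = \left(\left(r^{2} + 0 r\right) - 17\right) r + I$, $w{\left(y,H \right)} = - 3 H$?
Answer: $312481$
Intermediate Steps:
$R{\left(Z,M \right)} = -3 + Z$
$N{\left(r \right)} = -17 + r \left(-17 + r^{2}\right)$ ($N{\left(r \right)} = \left(\left(r^{2} + 0 r\right) - 17\right) r - 17 = \left(\left(r^{2} + 0\right) - 17\right) r - 17 = \left(r^{2} - 17\right) r - 17 = \left(-17 + r^{2}\right) r - 17 = r \left(-17 + r^{2}\right) - 17 = -17 + r \left(-17 + r^{2}\right)$)
$N^{2}{\left(R{\left(w{\left(-3,-4 \right)},2 \right)} \right)} = \left(-17 + \left(-3 - -12\right)^{3} - 17 \left(-3 - -12\right)\right)^{2} = \left(-17 + \left(-3 + 12\right)^{3} - 17 \left(-3 + 12\right)\right)^{2} = \left(-17 + 9^{3} - 153\right)^{2} = \left(-17 + 729 - 153\right)^{2} = 559^{2} = 312481$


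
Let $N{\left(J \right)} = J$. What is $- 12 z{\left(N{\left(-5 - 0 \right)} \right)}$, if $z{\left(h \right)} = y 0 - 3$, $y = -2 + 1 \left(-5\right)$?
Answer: $36$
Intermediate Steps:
$y = -7$ ($y = -2 - 5 = -7$)
$z{\left(h \right)} = -3$ ($z{\left(h \right)} = \left(-7\right) 0 - 3 = 0 - 3 = -3$)
$- 12 z{\left(N{\left(-5 - 0 \right)} \right)} = \left(-12\right) \left(-3\right) = 36$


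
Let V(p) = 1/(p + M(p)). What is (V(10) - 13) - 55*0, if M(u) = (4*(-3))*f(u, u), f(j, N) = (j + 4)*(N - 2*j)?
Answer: -21969/1690 ≈ -12.999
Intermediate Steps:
f(j, N) = (4 + j)*(N - 2*j)
M(u) = 12*u² + 48*u (M(u) = (4*(-3))*(-8*u - 2*u² + 4*u + u*u) = -12*(-8*u - 2*u² + 4*u + u²) = -12*(-u² - 4*u) = 12*u² + 48*u)
V(p) = 1/(p + 12*p*(4 + p))
(V(10) - 13) - 55*0 = (1/(10*(49 + 12*10)) - 13) - 55*0 = (1/(10*(49 + 120)) - 13) + 0 = ((⅒)/169 - 13) + 0 = ((⅒)*(1/169) - 13) + 0 = (1/1690 - 13) + 0 = -21969/1690 + 0 = -21969/1690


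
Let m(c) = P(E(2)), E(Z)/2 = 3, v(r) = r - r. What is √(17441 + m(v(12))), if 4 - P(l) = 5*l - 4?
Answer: √17419 ≈ 131.98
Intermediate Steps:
v(r) = 0
E(Z) = 6 (E(Z) = 2*3 = 6)
P(l) = 8 - 5*l (P(l) = 4 - (5*l - 4) = 4 - (-4 + 5*l) = 4 + (4 - 5*l) = 8 - 5*l)
m(c) = -22 (m(c) = 8 - 5*6 = 8 - 30 = -22)
√(17441 + m(v(12))) = √(17441 - 22) = √17419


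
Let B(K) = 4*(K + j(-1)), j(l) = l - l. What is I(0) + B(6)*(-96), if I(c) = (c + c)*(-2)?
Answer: -2304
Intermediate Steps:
j(l) = 0
I(c) = -4*c (I(c) = (2*c)*(-2) = -4*c)
B(K) = 4*K (B(K) = 4*(K + 0) = 4*K)
I(0) + B(6)*(-96) = -4*0 + (4*6)*(-96) = 0 + 24*(-96) = 0 - 2304 = -2304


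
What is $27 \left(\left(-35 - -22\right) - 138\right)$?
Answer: $-4077$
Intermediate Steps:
$27 \left(\left(-35 - -22\right) - 138\right) = 27 \left(\left(-35 + 22\right) - 138\right) = 27 \left(-13 - 138\right) = 27 \left(-151\right) = -4077$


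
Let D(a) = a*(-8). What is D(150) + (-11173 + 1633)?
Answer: -10740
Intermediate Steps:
D(a) = -8*a
D(150) + (-11173 + 1633) = -8*150 + (-11173 + 1633) = -1200 - 9540 = -10740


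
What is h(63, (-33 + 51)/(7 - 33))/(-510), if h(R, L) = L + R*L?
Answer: 96/1105 ≈ 0.086878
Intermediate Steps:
h(R, L) = L + L*R
h(63, (-33 + 51)/(7 - 33))/(-510) = (((-33 + 51)/(7 - 33))*(1 + 63))/(-510) = ((18/(-26))*64)*(-1/510) = ((18*(-1/26))*64)*(-1/510) = -9/13*64*(-1/510) = -576/13*(-1/510) = 96/1105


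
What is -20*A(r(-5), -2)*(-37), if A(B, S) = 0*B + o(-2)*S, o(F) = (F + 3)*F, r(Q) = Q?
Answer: 2960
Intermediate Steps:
o(F) = F*(3 + F) (o(F) = (3 + F)*F = F*(3 + F))
A(B, S) = -2*S (A(B, S) = 0*B + (-2*(3 - 2))*S = 0 + (-2*1)*S = 0 - 2*S = -2*S)
-20*A(r(-5), -2)*(-37) = -(-40)*(-2)*(-37) = -20*4*(-37) = -80*(-37) = 2960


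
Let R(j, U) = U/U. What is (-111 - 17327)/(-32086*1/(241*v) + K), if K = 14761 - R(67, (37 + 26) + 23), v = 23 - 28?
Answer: -10506395/8908943 ≈ -1.1793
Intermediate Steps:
v = -5
R(j, U) = 1
K = 14760 (K = 14761 - 1*1 = 14761 - 1 = 14760)
(-111 - 17327)/(-32086*1/(241*v) + K) = (-111 - 17327)/(-32086/(241*(-5)) + 14760) = -17438/(-32086/(-1205) + 14760) = -17438/(-32086*(-1/1205) + 14760) = -17438/(32086/1205 + 14760) = -17438/17817886/1205 = -17438*1205/17817886 = -10506395/8908943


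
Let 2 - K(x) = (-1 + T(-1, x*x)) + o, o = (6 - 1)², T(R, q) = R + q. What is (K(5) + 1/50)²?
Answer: 5285401/2500 ≈ 2114.2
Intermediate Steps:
o = 25 (o = 5² = 25)
K(x) = -21 - x² (K(x) = 2 - ((-1 + (-1 + x*x)) + 25) = 2 - ((-1 + (-1 + x²)) + 25) = 2 - ((-2 + x²) + 25) = 2 - (23 + x²) = 2 + (-23 - x²) = -21 - x²)
(K(5) + 1/50)² = ((-21 - 1*5²) + 1/50)² = ((-21 - 1*25) + 1/50)² = ((-21 - 25) + 1/50)² = (-46 + 1/50)² = (-2299/50)² = 5285401/2500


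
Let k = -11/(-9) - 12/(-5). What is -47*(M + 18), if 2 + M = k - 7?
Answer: -26696/45 ≈ -593.24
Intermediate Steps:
k = 163/45 (k = -11*(-⅑) - 12*(-⅕) = 11/9 + 12/5 = 163/45 ≈ 3.6222)
M = -242/45 (M = -2 + (163/45 - 7) = -2 - 152/45 = -242/45 ≈ -5.3778)
-47*(M + 18) = -47*(-242/45 + 18) = -47*568/45 = -26696/45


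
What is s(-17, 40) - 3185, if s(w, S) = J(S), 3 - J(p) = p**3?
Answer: -67182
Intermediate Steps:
J(p) = 3 - p**3
s(w, S) = 3 - S**3
s(-17, 40) - 3185 = (3 - 1*40**3) - 3185 = (3 - 1*64000) - 3185 = (3 - 64000) - 3185 = -63997 - 3185 = -67182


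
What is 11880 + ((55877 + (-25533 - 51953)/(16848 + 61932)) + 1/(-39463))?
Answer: 105323175046091/1554447570 ≈ 67756.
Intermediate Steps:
11880 + ((55877 + (-25533 - 51953)/(16848 + 61932)) + 1/(-39463)) = 11880 + ((55877 - 77486/78780) - 1/39463) = 11880 + ((55877 - 77486*1/78780) - 1/39463) = 11880 + ((55877 - 38743/39390) - 1/39463) = 11880 + (2200956287/39390 - 1/39463) = 11880 + 86856337914491/1554447570 = 105323175046091/1554447570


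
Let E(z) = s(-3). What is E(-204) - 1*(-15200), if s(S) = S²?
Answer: 15209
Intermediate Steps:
E(z) = 9 (E(z) = (-3)² = 9)
E(-204) - 1*(-15200) = 9 - 1*(-15200) = 9 + 15200 = 15209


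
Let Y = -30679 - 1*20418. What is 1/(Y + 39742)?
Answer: -1/11355 ≈ -8.8067e-5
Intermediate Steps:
Y = -51097 (Y = -30679 - 20418 = -51097)
1/(Y + 39742) = 1/(-51097 + 39742) = 1/(-11355) = -1/11355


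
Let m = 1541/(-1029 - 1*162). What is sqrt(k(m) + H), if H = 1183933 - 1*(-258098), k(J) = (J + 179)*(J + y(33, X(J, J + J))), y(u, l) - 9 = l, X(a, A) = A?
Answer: 11*sqrt(16915568439)/1191 ≈ 1201.2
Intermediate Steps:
y(u, l) = 9 + l
m = -1541/1191 (m = 1541/(-1029 - 162) = 1541/(-1191) = 1541*(-1/1191) = -1541/1191 ≈ -1.2939)
k(J) = (9 + 3*J)*(179 + J) (k(J) = (J + 179)*(J + (9 + (J + J))) = (179 + J)*(J + (9 + 2*J)) = (179 + J)*(9 + 3*J) = (9 + 3*J)*(179 + J))
H = 1442031 (H = 1183933 + 258098 = 1442031)
sqrt(k(m) + H) = sqrt((1611 + 3*(-1541/1191)**2 + 546*(-1541/1191)) + 1442031) = sqrt((1611 + 3*(2374681/1418481) - 280462/397) + 1442031) = sqrt((1611 + 2374681/472827 - 280462/397) + 1442031) = sqrt(430068736/472827 + 1442031) = sqrt(682261260373/472827) = 11*sqrt(16915568439)/1191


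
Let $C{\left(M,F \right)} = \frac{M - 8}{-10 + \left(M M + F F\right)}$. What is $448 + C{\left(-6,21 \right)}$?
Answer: $\frac{209202}{467} \approx 447.97$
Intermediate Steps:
$C{\left(M,F \right)} = \frac{-8 + M}{-10 + F^{2} + M^{2}}$ ($C{\left(M,F \right)} = \frac{-8 + M}{-10 + \left(M^{2} + F^{2}\right)} = \frac{-8 + M}{-10 + \left(F^{2} + M^{2}\right)} = \frac{-8 + M}{-10 + F^{2} + M^{2}}$)
$448 + C{\left(-6,21 \right)} = 448 + \frac{-8 - 6}{-10 + 21^{2} + \left(-6\right)^{2}} = 448 + \frac{1}{-10 + 441 + 36} \left(-14\right) = 448 + \frac{1}{467} \left(-14\right) = 448 - \frac{14}{467} = \frac{209202}{467}$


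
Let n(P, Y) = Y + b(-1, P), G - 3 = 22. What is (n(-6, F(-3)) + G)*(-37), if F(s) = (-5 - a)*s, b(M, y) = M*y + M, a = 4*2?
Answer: -2553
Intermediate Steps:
G = 25 (G = 3 + 22 = 25)
a = 8
b(M, y) = M + M*y
F(s) = -13*s (F(s) = (-5 - 1*8)*s = (-5 - 8)*s = -13*s)
n(P, Y) = -1 + Y - P (n(P, Y) = Y - (1 + P) = Y + (-1 - P) = -1 + Y - P)
(n(-6, F(-3)) + G)*(-37) = ((-1 - 13*(-3) - 1*(-6)) + 25)*(-37) = ((-1 + 39 + 6) + 25)*(-37) = (44 + 25)*(-37) = 69*(-37) = -2553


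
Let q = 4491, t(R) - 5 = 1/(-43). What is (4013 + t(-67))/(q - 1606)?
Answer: 172773/124055 ≈ 1.3927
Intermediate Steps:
t(R) = 214/43 (t(R) = 5 + 1/(-43) = 5 - 1/43 = 214/43)
(4013 + t(-67))/(q - 1606) = (4013 + 214/43)/(4491 - 1606) = (172773/43)/2885 = (172773/43)*(1/2885) = 172773/124055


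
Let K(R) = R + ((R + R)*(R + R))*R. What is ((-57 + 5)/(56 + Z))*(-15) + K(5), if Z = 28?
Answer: 3600/7 ≈ 514.29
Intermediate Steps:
K(R) = R + 4*R³ (K(R) = R + ((2*R)*(2*R))*R = R + (4*R²)*R = R + 4*R³)
((-57 + 5)/(56 + Z))*(-15) + K(5) = ((-57 + 5)/(56 + 28))*(-15) + (5 + 4*5³) = -52/84*(-15) + (5 + 4*125) = -52*1/84*(-15) + (5 + 500) = -13/21*(-15) + 505 = 65/7 + 505 = 3600/7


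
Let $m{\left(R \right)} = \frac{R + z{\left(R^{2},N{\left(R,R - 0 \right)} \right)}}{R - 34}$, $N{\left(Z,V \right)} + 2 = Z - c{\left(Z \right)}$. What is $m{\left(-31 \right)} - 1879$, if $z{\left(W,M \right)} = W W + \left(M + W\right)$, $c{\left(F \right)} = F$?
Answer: $- \frac{1046584}{65} \approx -16101.0$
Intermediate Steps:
$N{\left(Z,V \right)} = -2$ ($N{\left(Z,V \right)} = -2 + \left(Z - Z\right) = -2 + 0 = -2$)
$z{\left(W,M \right)} = M + W + W^{2}$ ($z{\left(W,M \right)} = W^{2} + \left(M + W\right) = M + W + W^{2}$)
$m{\left(R \right)} = \frac{-2 + R + R^{2} + R^{4}}{-34 + R}$ ($m{\left(R \right)} = \frac{R + \left(-2 + R^{2} + \left(R^{2}\right)^{2}\right)}{R - 34} = \frac{R + \left(-2 + R^{2} + R^{4}\right)}{-34 + R} = \frac{-2 + R + R^{2} + R^{4}}{-34 + R}$)
$m{\left(-31 \right)} - 1879 = \frac{-2 - 31 + \left(-31\right)^{2} + \left(-31\right)^{4}}{-34 - 31} - 1879 = \frac{-2 - 31 + 961 + 923521}{-65} - 1879 = \left(- \frac{1}{65}\right) 924449 - 1879 = - \frac{924449}{65} - 1879 = - \frac{1046584}{65}$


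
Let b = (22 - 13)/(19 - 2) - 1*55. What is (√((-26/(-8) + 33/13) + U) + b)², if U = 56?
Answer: 45517309/15028 - 2778*√4641/221 ≈ 2172.5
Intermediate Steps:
b = -926/17 (b = 9/17 - 55 = -926/17 ≈ -54.471)
(√((-26/(-8) + 33/13) + U) + b)² = (√((-26/(-8) + 33/13) + 56) - 926/17)² = (√((-26*(-⅛) + 33*(1/13)) + 56) - 926/17)² = (√((13/4 + 33/13) + 56) - 926/17)² = (√(301/52 + 56) - 926/17)² = (√(3213/52) - 926/17)² = (3*√4641/26 - 926/17)² = (-926/17 + 3*√4641/26)²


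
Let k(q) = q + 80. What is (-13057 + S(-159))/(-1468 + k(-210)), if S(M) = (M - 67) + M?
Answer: 143/17 ≈ 8.4118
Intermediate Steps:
S(M) = -67 + 2*M (S(M) = (-67 + M) + M = -67 + 2*M)
k(q) = 80 + q
(-13057 + S(-159))/(-1468 + k(-210)) = (-13057 + (-67 + 2*(-159)))/(-1468 + (80 - 210)) = (-13057 + (-67 - 318))/(-1468 - 130) = (-13057 - 385)/(-1598) = -13442*(-1/1598) = 143/17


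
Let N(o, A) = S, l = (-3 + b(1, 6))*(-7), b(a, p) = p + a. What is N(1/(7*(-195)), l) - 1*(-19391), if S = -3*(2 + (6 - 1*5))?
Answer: 19382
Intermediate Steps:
b(a, p) = a + p
l = -28 (l = (-3 + (1 + 6))*(-7) = (-3 + 7)*(-7) = 4*(-7) = -28)
S = -9 (S = -3*(2 + (6 - 5)) = -3*(2 + 1) = -3*3 = -9)
N(o, A) = -9
N(1/(7*(-195)), l) - 1*(-19391) = -9 - 1*(-19391) = -9 + 19391 = 19382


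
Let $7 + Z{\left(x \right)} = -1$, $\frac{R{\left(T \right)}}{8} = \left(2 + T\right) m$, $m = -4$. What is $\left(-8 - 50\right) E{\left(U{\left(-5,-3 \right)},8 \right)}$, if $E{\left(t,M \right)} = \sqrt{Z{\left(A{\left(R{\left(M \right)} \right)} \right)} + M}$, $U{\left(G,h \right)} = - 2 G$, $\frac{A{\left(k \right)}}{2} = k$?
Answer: $0$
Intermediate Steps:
$R{\left(T \right)} = -64 - 32 T$ ($R{\left(T \right)} = 8 \left(2 + T\right) \left(-4\right) = 8 \left(-8 - 4 T\right) = -64 - 32 T$)
$A{\left(k \right)} = 2 k$
$Z{\left(x \right)} = -8$ ($Z{\left(x \right)} = -7 - 1 = -8$)
$E{\left(t,M \right)} = \sqrt{-8 + M}$
$\left(-8 - 50\right) E{\left(U{\left(-5,-3 \right)},8 \right)} = \left(-8 - 50\right) \sqrt{-8 + 8} = - 58 \sqrt{0} = \left(-58\right) 0 = 0$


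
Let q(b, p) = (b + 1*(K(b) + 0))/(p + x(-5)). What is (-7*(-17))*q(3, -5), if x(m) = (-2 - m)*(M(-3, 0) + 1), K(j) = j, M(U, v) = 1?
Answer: 714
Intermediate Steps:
x(m) = -4 - 2*m (x(m) = (-2 - m)*(1 + 1) = (-2 - m)*2 = -4 - 2*m)
q(b, p) = 2*b/(6 + p) (q(b, p) = (b + 1*(b + 0))/(p + (-4 - 2*(-5))) = (b + 1*b)/(p + (-4 + 10)) = (b + b)/(p + 6) = (2*b)/(6 + p) = 2*b/(6 + p))
(-7*(-17))*q(3, -5) = (-7*(-17))*(2*3/(6 - 5)) = 119*(2*3/1) = 119*(2*3*1) = 119*6 = 714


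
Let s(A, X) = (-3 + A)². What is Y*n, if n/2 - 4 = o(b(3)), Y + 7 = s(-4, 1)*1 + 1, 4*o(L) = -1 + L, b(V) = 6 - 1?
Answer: 430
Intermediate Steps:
b(V) = 5
o(L) = -¼ + L/4 (o(L) = (-1 + L)/4 = -¼ + L/4)
Y = 43 (Y = -7 + ((-3 - 4)²*1 + 1) = -7 + ((-7)²*1 + 1) = -7 + (49*1 + 1) = -7 + (49 + 1) = -7 + 50 = 43)
n = 10 (n = 8 + 2*(-¼ + (¼)*5) = 8 + 2*(-¼ + 5/4) = 8 + 2*1 = 8 + 2 = 10)
Y*n = 43*10 = 430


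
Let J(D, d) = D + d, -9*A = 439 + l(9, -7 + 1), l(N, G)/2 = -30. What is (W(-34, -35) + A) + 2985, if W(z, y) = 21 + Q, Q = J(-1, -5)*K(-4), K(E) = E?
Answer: 26891/9 ≈ 2987.9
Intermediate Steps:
l(N, G) = -60 (l(N, G) = 2*(-30) = -60)
A = -379/9 (A = -(439 - 60)/9 = -⅑*379 = -379/9 ≈ -42.111)
Q = 24 (Q = (-1 - 5)*(-4) = -6*(-4) = 24)
W(z, y) = 45 (W(z, y) = 21 + 24 = 45)
(W(-34, -35) + A) + 2985 = (45 - 379/9) + 2985 = 26/9 + 2985 = 26891/9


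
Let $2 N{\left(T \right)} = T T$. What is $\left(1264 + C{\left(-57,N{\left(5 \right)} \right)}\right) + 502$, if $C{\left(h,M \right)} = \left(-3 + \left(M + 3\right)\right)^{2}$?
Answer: $\frac{7689}{4} \approx 1922.3$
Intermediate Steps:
$N{\left(T \right)} = \frac{T^{2}}{2}$ ($N{\left(T \right)} = \frac{T T}{2} = \frac{T^{2}}{2}$)
$C{\left(h,M \right)} = M^{2}$ ($C{\left(h,M \right)} = \left(-3 + \left(3 + M\right)\right)^{2} = M^{2}$)
$\left(1264 + C{\left(-57,N{\left(5 \right)} \right)}\right) + 502 = \left(1264 + \left(\frac{5^{2}}{2}\right)^{2}\right) + 502 = \left(1264 + \left(\frac{1}{2} \cdot 25\right)^{2}\right) + 502 = \left(1264 + \left(\frac{25}{2}\right)^{2}\right) + 502 = \left(1264 + \frac{625}{4}\right) + 502 = \frac{5681}{4} + 502 = \frac{7689}{4}$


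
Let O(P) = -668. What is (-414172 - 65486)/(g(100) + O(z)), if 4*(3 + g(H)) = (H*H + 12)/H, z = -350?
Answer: 47965800/64597 ≈ 742.54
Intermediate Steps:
g(H) = -3 + (12 + H**2)/(4*H) (g(H) = -3 + ((H*H + 12)/H)/4 = -3 + ((H**2 + 12)/H)/4 = -3 + ((12 + H**2)/H)/4 = -3 + (12 + H**2)/(4*H))
(-414172 - 65486)/(g(100) + O(z)) = (-414172 - 65486)/((-3 + 3/100 + (1/4)*100) - 668) = -479658/((-3 + 3*(1/100) + 25) - 668) = -479658/((-3 + 3/100 + 25) - 668) = -479658/(2203/100 - 668) = -479658/(-64597/100) = -479658*(-100/64597) = 47965800/64597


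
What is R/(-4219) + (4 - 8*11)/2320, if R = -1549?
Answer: 809821/2447020 ≈ 0.33094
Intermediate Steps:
R/(-4219) + (4 - 8*11)/2320 = -1549/(-4219) + (4 - 8*11)/2320 = -1549*(-1/4219) + (4 - 88)*(1/2320) = 1549/4219 - 84*1/2320 = 1549/4219 - 21/580 = 809821/2447020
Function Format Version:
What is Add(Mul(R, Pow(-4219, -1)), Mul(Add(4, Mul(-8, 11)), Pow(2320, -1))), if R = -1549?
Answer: Rational(809821, 2447020) ≈ 0.33094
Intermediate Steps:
Add(Mul(R, Pow(-4219, -1)), Mul(Add(4, Mul(-8, 11)), Pow(2320, -1))) = Add(Mul(-1549, Pow(-4219, -1)), Mul(Add(4, Mul(-8, 11)), Pow(2320, -1))) = Add(Mul(-1549, Rational(-1, 4219)), Mul(Add(4, -88), Rational(1, 2320))) = Add(Rational(1549, 4219), Mul(-84, Rational(1, 2320))) = Add(Rational(1549, 4219), Rational(-21, 580)) = Rational(809821, 2447020)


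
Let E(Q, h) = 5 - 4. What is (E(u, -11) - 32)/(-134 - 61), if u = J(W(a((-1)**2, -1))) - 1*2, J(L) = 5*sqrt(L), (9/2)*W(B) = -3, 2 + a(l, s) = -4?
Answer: 31/195 ≈ 0.15897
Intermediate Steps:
a(l, s) = -6 (a(l, s) = -2 - 4 = -6)
W(B) = -2/3 (W(B) = (2/9)*(-3) = -2/3)
u = -2 + 5*I*sqrt(6)/3 (u = 5*sqrt(-2/3) - 1*2 = 5*(I*sqrt(6)/3) - 2 = 5*I*sqrt(6)/3 - 2 = -2 + 5*I*sqrt(6)/3 ≈ -2.0 + 4.0825*I)
E(Q, h) = 1
(E(u, -11) - 32)/(-134 - 61) = (1 - 32)/(-134 - 61) = -31/(-195) = -1/195*(-31) = 31/195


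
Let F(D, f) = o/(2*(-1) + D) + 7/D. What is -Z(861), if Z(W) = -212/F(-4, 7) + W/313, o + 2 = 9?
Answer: -826407/10955 ≈ -75.437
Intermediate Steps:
o = 7 (o = -2 + 9 = 7)
F(D, f) = 7/D + 7/(-2 + D) (F(D, f) = 7/(2*(-1) + D) + 7/D = 7/(-2 + D) + 7/D = 7/D + 7/(-2 + D))
Z(W) = 2544/35 + W/313 (Z(W) = -212*(-2*(-2 - 4)/(7*(-1 - 4))) + W/313 = -212/(14*(-¼)*(-5)/(-6)) + W*(1/313) = -212/(14*(-¼)*(-⅙)*(-5)) + W/313 = -212/(-35/12) + W/313 = -212*(-12/35) + W/313 = 2544/35 + W/313)
-Z(861) = -(2544/35 + (1/313)*861) = -(2544/35 + 861/313) = -1*826407/10955 = -826407/10955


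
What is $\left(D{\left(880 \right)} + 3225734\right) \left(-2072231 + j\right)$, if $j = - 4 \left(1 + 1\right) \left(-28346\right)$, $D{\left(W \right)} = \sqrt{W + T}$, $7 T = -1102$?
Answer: $-5952972744842 - \frac{5536389 \sqrt{3934}}{7} \approx -5.953 \cdot 10^{12}$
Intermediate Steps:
$T = - \frac{1102}{7}$ ($T = \frac{1}{7} \left(-1102\right) = - \frac{1102}{7} \approx -157.43$)
$D{\left(W \right)} = \sqrt{- \frac{1102}{7} + W}$ ($D{\left(W \right)} = \sqrt{W - \frac{1102}{7}} = \sqrt{- \frac{1102}{7} + W}$)
$j = 226768$ ($j = \left(-4\right) 2 \left(-28346\right) = \left(-8\right) \left(-28346\right) = 226768$)
$\left(D{\left(880 \right)} + 3225734\right) \left(-2072231 + j\right) = \left(\frac{\sqrt{-7714 + 49 \cdot 880}}{7} + 3225734\right) \left(-2072231 + 226768\right) = \left(\frac{\sqrt{-7714 + 43120}}{7} + 3225734\right) \left(-1845463\right) = \left(\frac{\sqrt{35406}}{7} + 3225734\right) \left(-1845463\right) = \left(\frac{3 \sqrt{3934}}{7} + 3225734\right) \left(-1845463\right) = \left(3225734 + \frac{3 \sqrt{3934}}{7}\right) \left(-1845463\right) = -5952972744842 - \frac{5536389 \sqrt{3934}}{7}$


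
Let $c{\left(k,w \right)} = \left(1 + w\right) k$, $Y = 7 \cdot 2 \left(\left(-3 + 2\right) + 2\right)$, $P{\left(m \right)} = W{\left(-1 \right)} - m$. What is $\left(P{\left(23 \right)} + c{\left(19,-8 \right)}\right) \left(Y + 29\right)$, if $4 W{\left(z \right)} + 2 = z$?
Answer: $- \frac{26961}{4} \approx -6740.3$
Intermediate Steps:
$W{\left(z \right)} = - \frac{1}{2} + \frac{z}{4}$
$P{\left(m \right)} = - \frac{3}{4} - m$ ($P{\left(m \right)} = \left(- \frac{1}{2} + \frac{1}{4} \left(-1\right)\right) - m = \left(- \frac{1}{2} - \frac{1}{4}\right) - m = - \frac{3}{4} - m$)
$Y = 14$ ($Y = 14 \left(-1 + 2\right) = 14 \cdot 1 = 14$)
$c{\left(k,w \right)} = k \left(1 + w\right)$
$\left(P{\left(23 \right)} + c{\left(19,-8 \right)}\right) \left(Y + 29\right) = \left(\left(- \frac{3}{4} - 23\right) + 19 \left(1 - 8\right)\right) \left(14 + 29\right) = \left(\left(- \frac{3}{4} - 23\right) + 19 \left(-7\right)\right) 43 = \left(- \frac{95}{4} - 133\right) 43 = \left(- \frac{627}{4}\right) 43 = - \frac{26961}{4}$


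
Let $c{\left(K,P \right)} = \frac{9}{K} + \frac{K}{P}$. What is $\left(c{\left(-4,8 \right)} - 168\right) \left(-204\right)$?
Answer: $34833$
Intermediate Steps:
$\left(c{\left(-4,8 \right)} - 168\right) \left(-204\right) = \left(\left(\frac{9}{-4} - \frac{4}{8}\right) - 168\right) \left(-204\right) = \left(\left(9 \left(- \frac{1}{4}\right) - \frac{1}{2}\right) - 168\right) \left(-204\right) = \left(\left(- \frac{9}{4} - \frac{1}{2}\right) - 168\right) \left(-204\right) = \left(- \frac{11}{4} - 168\right) \left(-204\right) = \left(- \frac{683}{4}\right) \left(-204\right) = 34833$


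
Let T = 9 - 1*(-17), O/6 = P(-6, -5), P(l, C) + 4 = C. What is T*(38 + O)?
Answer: -416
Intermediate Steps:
P(l, C) = -4 + C
O = -54 (O = 6*(-4 - 5) = 6*(-9) = -54)
T = 26 (T = 9 + 17 = 26)
T*(38 + O) = 26*(38 - 54) = 26*(-16) = -416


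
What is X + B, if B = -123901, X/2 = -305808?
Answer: -735517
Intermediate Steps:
X = -611616 (X = 2*(-305808) = -611616)
X + B = -611616 - 123901 = -735517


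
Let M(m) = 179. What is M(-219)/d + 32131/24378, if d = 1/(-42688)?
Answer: -186275971325/24378 ≈ -7.6412e+6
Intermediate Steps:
d = -1/42688 ≈ -2.3426e-5
M(-219)/d + 32131/24378 = 179/(-1/42688) + 32131/24378 = 179*(-42688) + 32131*(1/24378) = -7641152 + 32131/24378 = -186275971325/24378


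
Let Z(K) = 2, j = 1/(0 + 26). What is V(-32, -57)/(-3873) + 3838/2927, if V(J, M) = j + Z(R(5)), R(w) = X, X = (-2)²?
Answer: 386323793/294743046 ≈ 1.3107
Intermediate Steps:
X = 4
R(w) = 4
j = 1/26 ≈ 0.038462
V(J, M) = 53/26 (V(J, M) = 1/26 + 2 = 53/26)
V(-32, -57)/(-3873) + 3838/2927 = (53/26)/(-3873) + 3838/2927 = (53/26)*(-1/3873) + 3838*(1/2927) = -53/100698 + 3838/2927 = 386323793/294743046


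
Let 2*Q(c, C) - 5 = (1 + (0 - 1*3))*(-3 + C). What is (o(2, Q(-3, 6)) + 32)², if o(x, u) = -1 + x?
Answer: 1089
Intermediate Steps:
Q(c, C) = 11/2 - C (Q(c, C) = 5/2 + ((1 + (0 - 1*3))*(-3 + C))/2 = 5/2 + ((1 + (0 - 3))*(-3 + C))/2 = 5/2 + ((1 - 3)*(-3 + C))/2 = 5/2 + (-2*(-3 + C))/2 = 5/2 + (6 - 2*C)/2 = 5/2 + (3 - C) = 11/2 - C)
(o(2, Q(-3, 6)) + 32)² = ((-1 + 2) + 32)² = (1 + 32)² = 33² = 1089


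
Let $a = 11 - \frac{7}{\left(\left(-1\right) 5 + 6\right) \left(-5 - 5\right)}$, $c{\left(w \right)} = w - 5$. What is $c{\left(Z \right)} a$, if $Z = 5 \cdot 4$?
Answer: $\frac{351}{2} \approx 175.5$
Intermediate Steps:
$Z = 20$
$c{\left(w \right)} = -5 + w$ ($c{\left(w \right)} = w - 5 = -5 + w$)
$a = \frac{117}{10}$ ($a = 11 - \frac{7}{\left(-5 + 6\right) \left(-10\right)} = 11 - \frac{7}{1 \left(-10\right)} = 11 - \frac{7}{-10} = 11 - - \frac{7}{10} = 11 + \frac{7}{10} = \frac{117}{10} \approx 11.7$)
$c{\left(Z \right)} a = \left(-5 + 20\right) \frac{117}{10} = 15 \cdot \frac{117}{10} = \frac{351}{2}$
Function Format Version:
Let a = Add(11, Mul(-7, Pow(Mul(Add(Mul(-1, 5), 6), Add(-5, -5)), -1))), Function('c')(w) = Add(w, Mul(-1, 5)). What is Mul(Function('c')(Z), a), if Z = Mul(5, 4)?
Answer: Rational(351, 2) ≈ 175.50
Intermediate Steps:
Z = 20
Function('c')(w) = Add(-5, w) (Function('c')(w) = Add(w, -5) = Add(-5, w))
a = Rational(117, 10) (a = Add(11, Mul(-7, Pow(Mul(Add(-5, 6), -10), -1))) = Add(11, Mul(-7, Pow(Mul(1, -10), -1))) = Add(11, Mul(-7, Pow(-10, -1))) = Add(11, Mul(-7, Rational(-1, 10))) = Add(11, Rational(7, 10)) = Rational(117, 10) ≈ 11.700)
Mul(Function('c')(Z), a) = Mul(Add(-5, 20), Rational(117, 10)) = Mul(15, Rational(117, 10)) = Rational(351, 2)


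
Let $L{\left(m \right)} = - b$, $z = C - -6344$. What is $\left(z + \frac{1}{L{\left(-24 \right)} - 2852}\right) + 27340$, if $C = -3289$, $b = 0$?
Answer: $\frac{86686539}{2852} \approx 30395.0$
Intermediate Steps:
$z = 3055$ ($z = -3289 - -6344 = -3289 + 6344 = 3055$)
$L{\left(m \right)} = 0$ ($L{\left(m \right)} = \left(-1\right) 0 = 0$)
$\left(z + \frac{1}{L{\left(-24 \right)} - 2852}\right) + 27340 = \left(3055 + \frac{1}{0 - 2852}\right) + 27340 = \left(3055 + \frac{1}{-2852}\right) + 27340 = \left(3055 - \frac{1}{2852}\right) + 27340 = \frac{8712859}{2852} + 27340 = \frac{86686539}{2852}$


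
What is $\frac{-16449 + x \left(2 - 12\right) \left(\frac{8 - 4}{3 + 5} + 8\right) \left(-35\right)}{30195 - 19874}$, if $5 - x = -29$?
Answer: $\frac{84701}{10321} \approx 8.2067$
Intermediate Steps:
$x = 34$ ($x = 5 - -29 = 5 + 29 = 34$)
$\frac{-16449 + x \left(2 - 12\right) \left(\frac{8 - 4}{3 + 5} + 8\right) \left(-35\right)}{30195 - 19874} = \frac{-16449 + 34 \left(2 - 12\right) \left(\frac{8 - 4}{3 + 5} + 8\right) \left(-35\right)}{30195 - 19874} = \frac{-16449 + 34 \left(- 10 \left(\frac{4}{8} + 8\right)\right) \left(-35\right)}{10321} = \left(-16449 + 34 \left(- 10 \left(4 \cdot \frac{1}{8} + 8\right)\right) \left(-35\right)\right) \frac{1}{10321} = \left(-16449 + 34 \left(- 10 \left(\frac{1}{2} + 8\right)\right) \left(-35\right)\right) \frac{1}{10321} = \left(-16449 + 34 \left(\left(-10\right) \frac{17}{2}\right) \left(-35\right)\right) \frac{1}{10321} = \left(-16449 + 34 \left(-85\right) \left(-35\right)\right) \frac{1}{10321} = \left(-16449 - -101150\right) \frac{1}{10321} = \left(-16449 + 101150\right) \frac{1}{10321} = 84701 \cdot \frac{1}{10321} = \frac{84701}{10321}$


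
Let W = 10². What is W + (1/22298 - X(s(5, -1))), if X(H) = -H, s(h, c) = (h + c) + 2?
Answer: 2363589/22298 ≈ 106.00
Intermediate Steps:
s(h, c) = 2 + c + h (s(h, c) = (c + h) + 2 = 2 + c + h)
W = 100
W + (1/22298 - X(s(5, -1))) = 100 + (1/22298 - (-1)*(2 - 1 + 5)) = 100 + (1/22298 - (-1)*6) = 100 + (1/22298 - 1*(-6)) = 100 + (1/22298 + 6) = 100 + 133789/22298 = 2363589/22298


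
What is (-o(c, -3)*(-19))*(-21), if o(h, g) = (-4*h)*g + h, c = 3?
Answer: -15561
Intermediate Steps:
o(h, g) = h - 4*g*h (o(h, g) = -4*g*h + h = h - 4*g*h)
(-o(c, -3)*(-19))*(-21) = (-3*(1 - 4*(-3))*(-19))*(-21) = (-3*(1 + 12)*(-19))*(-21) = (-3*13*(-19))*(-21) = (-1*39*(-19))*(-21) = -39*(-19)*(-21) = 741*(-21) = -15561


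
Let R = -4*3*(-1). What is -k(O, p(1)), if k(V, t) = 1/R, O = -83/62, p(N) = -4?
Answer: -1/12 ≈ -0.083333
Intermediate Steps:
R = 12 (R = -12*(-1) = 12)
O = -83/62 (O = -83*1/62 = -83/62 ≈ -1.3387)
k(V, t) = 1/12
-k(O, p(1)) = -1*1/12 = -1/12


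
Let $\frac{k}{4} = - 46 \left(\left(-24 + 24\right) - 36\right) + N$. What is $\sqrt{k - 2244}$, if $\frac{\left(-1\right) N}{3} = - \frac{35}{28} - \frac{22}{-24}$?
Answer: $4 \sqrt{274} \approx 66.212$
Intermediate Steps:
$N = 1$ ($N = - 3 \left(- \frac{35}{28} - \frac{22}{-24}\right) = - 3 \left(\left(-35\right) \frac{1}{28} - - \frac{11}{12}\right) = - 3 \left(- \frac{5}{4} + \frac{11}{12}\right) = \left(-3\right) \left(- \frac{1}{3}\right) = 1$)
$k = 6628$ ($k = 4 \left(- 46 \left(\left(-24 + 24\right) - 36\right) + 1\right) = 4 \left(- 46 \left(0 - 36\right) + 1\right) = 4 \left(\left(-46\right) \left(-36\right) + 1\right) = 4 \left(1656 + 1\right) = 4 \cdot 1657 = 6628$)
$\sqrt{k - 2244} = \sqrt{6628 - 2244} = \sqrt{4384} = 4 \sqrt{274}$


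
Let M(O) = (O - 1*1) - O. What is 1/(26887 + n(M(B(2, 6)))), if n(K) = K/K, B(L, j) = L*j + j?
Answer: 1/26888 ≈ 3.7191e-5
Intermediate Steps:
B(L, j) = j + L*j
M(O) = -1 (M(O) = (O - 1) - O = (-1 + O) - O = -1)
n(K) = 1
1/(26887 + n(M(B(2, 6)))) = 1/(26887 + 1) = 1/26888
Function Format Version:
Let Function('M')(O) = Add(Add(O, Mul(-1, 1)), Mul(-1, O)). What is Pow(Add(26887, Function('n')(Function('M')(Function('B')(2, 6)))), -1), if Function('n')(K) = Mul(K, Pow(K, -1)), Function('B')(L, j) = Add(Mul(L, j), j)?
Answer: Rational(1, 26888) ≈ 3.7191e-5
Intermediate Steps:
Function('B')(L, j) = Add(j, Mul(L, j))
Function('M')(O) = -1 (Function('M')(O) = Add(Add(O, -1), Mul(-1, O)) = Add(Add(-1, O), Mul(-1, O)) = -1)
Function('n')(K) = 1
Pow(Add(26887, Function('n')(Function('M')(Function('B')(2, 6)))), -1) = Pow(Add(26887, 1), -1) = Pow(26888, -1) = Rational(1, 26888)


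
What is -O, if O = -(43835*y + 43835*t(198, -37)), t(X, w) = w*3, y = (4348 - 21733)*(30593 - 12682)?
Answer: -13649467054410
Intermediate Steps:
y = -311382735 (y = -17385*17911 = -311382735)
t(X, w) = 3*w
O = 13649467054410 (O = -43835/(1/(-311382735 + 3*(-37))) = -43835/(1/(-311382735 - 111)) = -43835/(1/(-311382846)) = -43835/(-1/311382846) = -43835*(-311382846) = 13649467054410)
-O = -1*13649467054410 = -13649467054410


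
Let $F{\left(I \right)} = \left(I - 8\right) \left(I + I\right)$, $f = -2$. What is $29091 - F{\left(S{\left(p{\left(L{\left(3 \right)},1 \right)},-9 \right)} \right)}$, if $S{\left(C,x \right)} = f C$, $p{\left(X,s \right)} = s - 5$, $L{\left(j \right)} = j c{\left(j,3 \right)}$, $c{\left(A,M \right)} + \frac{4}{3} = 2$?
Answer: $29091$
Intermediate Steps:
$c{\left(A,M \right)} = \frac{2}{3}$ ($c{\left(A,M \right)} = - \frac{4}{3} + 2 = \frac{2}{3}$)
$L{\left(j \right)} = \frac{2 j}{3}$ ($L{\left(j \right)} = j \frac{2}{3} = \frac{2 j}{3}$)
$p{\left(X,s \right)} = -5 + s$ ($p{\left(X,s \right)} = s - 5 = -5 + s$)
$S{\left(C,x \right)} = - 2 C$
$F{\left(I \right)} = 2 I \left(-8 + I\right)$ ($F{\left(I \right)} = \left(-8 + I\right) 2 I = 2 I \left(-8 + I\right)$)
$29091 - F{\left(S{\left(p{\left(L{\left(3 \right)},1 \right)},-9 \right)} \right)} = 29091 - 2 \left(- 2 \left(-5 + 1\right)\right) \left(-8 - 2 \left(-5 + 1\right)\right) = 29091 - 2 \left(\left(-2\right) \left(-4\right)\right) \left(-8 - -8\right) = 29091 - 2 \cdot 8 \left(-8 + 8\right) = 29091 - 2 \cdot 8 \cdot 0 = 29091 - 0 = 29091 + 0 = 29091$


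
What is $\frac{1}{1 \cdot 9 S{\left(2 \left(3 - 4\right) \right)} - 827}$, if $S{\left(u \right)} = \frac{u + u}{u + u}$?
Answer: $- \frac{1}{818} \approx -0.0012225$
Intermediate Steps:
$S{\left(u \right)} = 1$ ($S{\left(u \right)} = \frac{2 u}{2 u} = 2 u \frac{1}{2 u} = 1$)
$\frac{1}{1 \cdot 9 S{\left(2 \left(3 - 4\right) \right)} - 827} = \frac{1}{1 \cdot 9 \cdot 1 - 827} = \frac{1}{9 \cdot 1 - 827} = \frac{1}{9 - 827} = \frac{1}{-818} = - \frac{1}{818}$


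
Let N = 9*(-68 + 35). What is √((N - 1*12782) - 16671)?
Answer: 5*I*√1190 ≈ 172.48*I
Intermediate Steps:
N = -297 (N = 9*(-33) = -297)
√((N - 1*12782) - 16671) = √((-297 - 1*12782) - 16671) = √((-297 - 12782) - 16671) = √(-13079 - 16671) = √(-29750) = 5*I*√1190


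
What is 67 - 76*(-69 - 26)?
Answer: 7287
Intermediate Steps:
67 - 76*(-69 - 26) = 67 - 76*(-95) = 67 + 7220 = 7287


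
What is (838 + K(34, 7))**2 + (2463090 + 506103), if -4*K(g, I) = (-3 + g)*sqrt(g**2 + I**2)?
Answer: 59900997/16 - 12989*sqrt(1205) ≈ 3.2929e+6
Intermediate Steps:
K(g, I) = -sqrt(I**2 + g**2)*(-3 + g)/4 (K(g, I) = -(-3 + g)*sqrt(g**2 + I**2)/4 = -(-3 + g)*sqrt(I**2 + g**2)/4 = -sqrt(I**2 + g**2)*(-3 + g)/4)
(838 + K(34, 7))**2 + (2463090 + 506103) = (838 + sqrt(7**2 + 34**2)*(3 - 1*34)/4)**2 + (2463090 + 506103) = (838 + sqrt(49 + 1156)*(3 - 34)/4)**2 + 2969193 = (838 + (1/4)*sqrt(1205)*(-31))**2 + 2969193 = (838 - 31*sqrt(1205)/4)**2 + 2969193 = 2969193 + (838 - 31*sqrt(1205)/4)**2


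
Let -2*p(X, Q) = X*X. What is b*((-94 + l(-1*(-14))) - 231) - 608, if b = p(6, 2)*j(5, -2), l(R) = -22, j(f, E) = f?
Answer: 30622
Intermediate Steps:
p(X, Q) = -X²/2 (p(X, Q) = -X*X/2 = -X²/2)
b = -90 (b = -½*6²*5 = -½*36*5 = -18*5 = -90)
b*((-94 + l(-1*(-14))) - 231) - 608 = -90*((-94 - 22) - 231) - 608 = -90*(-116 - 231) - 608 = -90*(-347) - 608 = 31230 - 608 = 30622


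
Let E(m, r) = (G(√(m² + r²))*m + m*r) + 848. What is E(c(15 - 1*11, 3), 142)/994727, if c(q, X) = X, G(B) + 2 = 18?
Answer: 1322/994727 ≈ 0.0013290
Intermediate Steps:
G(B) = 16 (G(B) = -2 + 18 = 16)
E(m, r) = 848 + 16*m + m*r (E(m, r) = (16*m + m*r) + 848 = 848 + 16*m + m*r)
E(c(15 - 1*11, 3), 142)/994727 = (848 + 16*3 + 3*142)/994727 = (848 + 48 + 426)*(1/994727) = 1322*(1/994727) = 1322/994727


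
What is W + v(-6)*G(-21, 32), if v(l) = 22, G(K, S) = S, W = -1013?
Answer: -309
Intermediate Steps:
W + v(-6)*G(-21, 32) = -1013 + 22*32 = -1013 + 704 = -309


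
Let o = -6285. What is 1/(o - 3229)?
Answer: -1/9514 ≈ -0.00010511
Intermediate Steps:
1/(o - 3229) = 1/(-6285 - 3229) = 1/(-9514) = -1/9514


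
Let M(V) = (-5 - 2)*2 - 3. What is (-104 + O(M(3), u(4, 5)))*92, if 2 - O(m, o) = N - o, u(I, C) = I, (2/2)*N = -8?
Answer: -8280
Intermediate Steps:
N = -8
M(V) = -17 (M(V) = -7*2 - 3 = -14 - 3 = -17)
O(m, o) = 10 + o (O(m, o) = 2 - (-8 - o) = 2 + (8 + o) = 10 + o)
(-104 + O(M(3), u(4, 5)))*92 = (-104 + (10 + 4))*92 = (-104 + 14)*92 = -90*92 = -8280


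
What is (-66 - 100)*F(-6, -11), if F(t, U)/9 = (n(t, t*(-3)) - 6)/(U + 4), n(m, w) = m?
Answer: -17928/7 ≈ -2561.1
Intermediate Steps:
F(t, U) = 9*(-6 + t)/(4 + U) (F(t, U) = 9*((t - 6)/(U + 4)) = 9*((-6 + t)/(4 + U)) = 9*(-6 + t)/(4 + U))
(-66 - 100)*F(-6, -11) = (-66 - 100)*(9*(-6 - 6)/(4 - 11)) = -1494*(-12)/(-7) = -1494*(-1)*(-12)/7 = -166*108/7 = -17928/7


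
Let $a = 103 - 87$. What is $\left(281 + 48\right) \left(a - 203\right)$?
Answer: $-61523$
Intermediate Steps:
$a = 16$ ($a = 103 - 87 = 16$)
$\left(281 + 48\right) \left(a - 203\right) = \left(281 + 48\right) \left(16 - 203\right) = 329 \left(-187\right) = -61523$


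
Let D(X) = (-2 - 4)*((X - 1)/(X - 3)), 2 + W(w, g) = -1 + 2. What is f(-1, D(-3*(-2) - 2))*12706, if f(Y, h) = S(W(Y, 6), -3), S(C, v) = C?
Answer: -12706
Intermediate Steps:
W(w, g) = -1 (W(w, g) = -2 + (-1 + 2) = -2 + 1 = -1)
D(X) = -6*(-1 + X)/(-3 + X)
f(Y, h) = -1
f(-1, D(-3*(-2) - 2))*12706 = -1*12706 = -12706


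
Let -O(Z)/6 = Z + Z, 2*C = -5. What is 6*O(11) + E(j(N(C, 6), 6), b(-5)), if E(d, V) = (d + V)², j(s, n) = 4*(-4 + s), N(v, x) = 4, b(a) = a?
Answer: -767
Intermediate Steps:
C = -5/2 (C = (½)*(-5) = -5/2 ≈ -2.5000)
j(s, n) = -16 + 4*s
O(Z) = -12*Z (O(Z) = -6*(Z + Z) = -12*Z)
E(d, V) = (V + d)²
6*O(11) + E(j(N(C, 6), 6), b(-5)) = 6*(-12*11) + (-5 + (-16 + 4*4))² = 6*(-132) + (-5 + (-16 + 16))² = -792 + (-5 + 0)² = -792 + (-5)² = -792 + 25 = -767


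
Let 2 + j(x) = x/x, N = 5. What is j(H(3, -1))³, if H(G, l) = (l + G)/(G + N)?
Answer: -1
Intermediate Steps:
H(G, l) = (G + l)/(5 + G) (H(G, l) = (l + G)/(G + 5) = (G + l)/(5 + G))
j(x) = -1 (j(x) = -2 + x/x = -2 + 1 = -1)
j(H(3, -1))³ = (-1)³ = -1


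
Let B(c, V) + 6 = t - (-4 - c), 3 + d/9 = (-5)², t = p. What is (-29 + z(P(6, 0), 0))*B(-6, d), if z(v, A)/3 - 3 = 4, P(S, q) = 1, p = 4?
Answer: 32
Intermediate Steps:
t = 4
z(v, A) = 21 (z(v, A) = 9 + 3*4 = 9 + 12 = 21)
d = 198 (d = -27 + 9*(-5)² = -27 + 9*25 = -27 + 225 = 198)
B(c, V) = 2 + c (B(c, V) = -6 + (4 - (-4 - c)) = -6 + (4 + (4 + c)) = -6 + (8 + c) = 2 + c)
(-29 + z(P(6, 0), 0))*B(-6, d) = (-29 + 21)*(2 - 6) = -8*(-4) = 32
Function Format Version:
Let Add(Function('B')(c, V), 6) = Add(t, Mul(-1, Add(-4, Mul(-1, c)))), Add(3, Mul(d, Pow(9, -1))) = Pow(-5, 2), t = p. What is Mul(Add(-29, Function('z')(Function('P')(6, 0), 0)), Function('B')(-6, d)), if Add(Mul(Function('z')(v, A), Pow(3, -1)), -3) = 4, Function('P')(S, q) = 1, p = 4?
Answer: 32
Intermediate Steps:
t = 4
Function('z')(v, A) = 21 (Function('z')(v, A) = Add(9, Mul(3, 4)) = Add(9, 12) = 21)
d = 198 (d = Add(-27, Mul(9, Pow(-5, 2))) = Add(-27, Mul(9, 25)) = Add(-27, 225) = 198)
Function('B')(c, V) = Add(2, c) (Function('B')(c, V) = Add(-6, Add(4, Mul(-1, Add(-4, Mul(-1, c))))) = Add(-6, Add(4, Add(4, c))) = Add(-6, Add(8, c)) = Add(2, c))
Mul(Add(-29, Function('z')(Function('P')(6, 0), 0)), Function('B')(-6, d)) = Mul(Add(-29, 21), Add(2, -6)) = Mul(-8, -4) = 32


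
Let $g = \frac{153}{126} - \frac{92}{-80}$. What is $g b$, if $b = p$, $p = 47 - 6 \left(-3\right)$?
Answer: $\frac{4303}{28} \approx 153.68$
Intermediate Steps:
$g = \frac{331}{140}$ ($g = 153 \cdot \frac{1}{126} - - \frac{23}{20} = \frac{17}{14} + \frac{23}{20} = \frac{331}{140} \approx 2.3643$)
$p = 65$ ($p = 47 - -18 = 47 + 18 = 65$)
$b = 65$
$g b = \frac{331}{140} \cdot 65 = \frac{4303}{28}$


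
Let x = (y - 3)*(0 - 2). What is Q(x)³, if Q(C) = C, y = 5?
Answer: -64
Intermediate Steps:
x = -4 (x = (5 - 3)*(0 - 2) = 2*(-2) = -4)
Q(x)³ = (-4)³ = -64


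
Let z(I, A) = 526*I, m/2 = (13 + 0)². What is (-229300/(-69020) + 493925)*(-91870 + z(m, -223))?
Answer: 1230682674080/29 ≈ 4.2437e+10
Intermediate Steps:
m = 338 (m = 2*(13 + 0)² = 2*13² = 2*169 = 338)
(-229300/(-69020) + 493925)*(-91870 + z(m, -223)) = (-229300/(-69020) + 493925)*(-91870 + 526*338) = (-229300*(-1/69020) + 493925)*(-91870 + 177788) = (11465/3451 + 493925)*85918 = (1704546640/3451)*85918 = 1230682674080/29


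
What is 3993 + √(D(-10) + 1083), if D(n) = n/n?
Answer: 3993 + 2*√271 ≈ 4025.9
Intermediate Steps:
D(n) = 1
3993 + √(D(-10) + 1083) = 3993 + √(1 + 1083) = 3993 + √1084 = 3993 + 2*√271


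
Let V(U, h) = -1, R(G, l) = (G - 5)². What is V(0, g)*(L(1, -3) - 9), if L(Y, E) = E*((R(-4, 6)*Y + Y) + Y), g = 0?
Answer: 258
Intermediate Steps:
R(G, l) = (-5 + G)²
L(Y, E) = 83*E*Y (L(Y, E) = E*(((-5 - 4)²*Y + Y) + Y) = E*(((-9)²*Y + Y) + Y) = E*((81*Y + Y) + Y) = E*(82*Y + Y) = E*(83*Y) = 83*E*Y)
V(0, g)*(L(1, -3) - 9) = -(83*(-3)*1 - 9) = -(-249 - 9) = -1*(-258) = 258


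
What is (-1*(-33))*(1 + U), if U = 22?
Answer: 759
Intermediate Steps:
(-1*(-33))*(1 + U) = (-1*(-33))*(1 + 22) = 33*23 = 759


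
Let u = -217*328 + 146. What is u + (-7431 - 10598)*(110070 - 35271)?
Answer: -1348622201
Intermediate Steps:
u = -71030 (u = -71176 + 146 = -71030)
u + (-7431 - 10598)*(110070 - 35271) = -71030 + (-7431 - 10598)*(110070 - 35271) = -71030 - 18029*74799 = -71030 - 1348551171 = -1348622201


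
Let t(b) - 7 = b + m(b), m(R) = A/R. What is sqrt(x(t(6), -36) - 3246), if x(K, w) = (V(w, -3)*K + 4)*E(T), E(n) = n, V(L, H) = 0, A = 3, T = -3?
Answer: 3*I*sqrt(362) ≈ 57.079*I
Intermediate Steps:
m(R) = 3/R
t(b) = 7 + b + 3/b (t(b) = 7 + (b + 3/b) = 7 + b + 3/b)
x(K, w) = -12 (x(K, w) = (0*K + 4)*(-3) = (0 + 4)*(-3) = 4*(-3) = -12)
sqrt(x(t(6), -36) - 3246) = sqrt(-12 - 3246) = sqrt(-3258) = 3*I*sqrt(362)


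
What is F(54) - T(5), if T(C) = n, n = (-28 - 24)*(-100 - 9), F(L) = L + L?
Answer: -5560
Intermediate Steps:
F(L) = 2*L
n = 5668 (n = -52*(-109) = 5668)
T(C) = 5668
F(54) - T(5) = 2*54 - 1*5668 = 108 - 5668 = -5560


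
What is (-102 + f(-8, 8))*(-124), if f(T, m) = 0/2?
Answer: 12648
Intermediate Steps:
f(T, m) = 0 (f(T, m) = 0*(½) = 0)
(-102 + f(-8, 8))*(-124) = (-102 + 0)*(-124) = -102*(-124) = 12648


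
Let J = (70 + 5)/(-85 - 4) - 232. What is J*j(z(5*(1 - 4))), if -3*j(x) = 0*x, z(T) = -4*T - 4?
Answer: 0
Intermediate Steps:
z(T) = -4 - 4*T
j(x) = 0 (j(x) = -0*x = -⅓*0 = 0)
J = -20723/89 (J = 75/(-89) - 232 = 75*(-1/89) - 232 = -75/89 - 232 = -20723/89 ≈ -232.84)
J*j(z(5*(1 - 4))) = -20723/89*0 = 0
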